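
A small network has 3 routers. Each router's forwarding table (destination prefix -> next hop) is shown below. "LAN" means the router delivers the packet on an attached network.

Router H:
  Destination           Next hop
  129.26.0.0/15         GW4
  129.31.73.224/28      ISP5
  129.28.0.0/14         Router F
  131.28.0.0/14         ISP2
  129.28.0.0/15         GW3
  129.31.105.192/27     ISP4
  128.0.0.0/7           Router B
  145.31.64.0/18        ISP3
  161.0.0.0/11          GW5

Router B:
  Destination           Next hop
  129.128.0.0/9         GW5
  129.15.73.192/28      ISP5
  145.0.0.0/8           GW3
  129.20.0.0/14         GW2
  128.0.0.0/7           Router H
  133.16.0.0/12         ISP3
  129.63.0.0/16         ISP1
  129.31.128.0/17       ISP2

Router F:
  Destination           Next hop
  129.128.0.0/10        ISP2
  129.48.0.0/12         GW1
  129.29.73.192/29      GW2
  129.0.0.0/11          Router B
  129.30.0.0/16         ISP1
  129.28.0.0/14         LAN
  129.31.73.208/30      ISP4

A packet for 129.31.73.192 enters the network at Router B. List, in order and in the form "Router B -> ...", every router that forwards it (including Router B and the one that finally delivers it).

At Router B: longest match for 129.31.73.192 is 128.0.0.0/7 -> Router H
At Router H: longest match for 129.31.73.192 is 129.28.0.0/14 -> Router F
At Router F: longest match for 129.31.73.192 is 129.28.0.0/14 -> LAN

Router B -> Router H -> Router F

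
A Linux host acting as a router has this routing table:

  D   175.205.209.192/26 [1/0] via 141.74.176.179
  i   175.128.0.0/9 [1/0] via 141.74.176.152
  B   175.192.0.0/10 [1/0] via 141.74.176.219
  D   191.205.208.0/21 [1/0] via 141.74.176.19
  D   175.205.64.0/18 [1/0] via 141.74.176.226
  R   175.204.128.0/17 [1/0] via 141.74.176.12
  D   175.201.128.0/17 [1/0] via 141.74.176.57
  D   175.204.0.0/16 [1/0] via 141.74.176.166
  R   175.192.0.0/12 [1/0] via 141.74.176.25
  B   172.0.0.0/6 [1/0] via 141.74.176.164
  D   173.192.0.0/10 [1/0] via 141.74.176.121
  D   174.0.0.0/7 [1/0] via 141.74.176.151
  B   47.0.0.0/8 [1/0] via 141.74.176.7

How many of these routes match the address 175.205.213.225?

Prefixes containing 175.205.213.225:
  172.0.0.0/6 (172.0.0.0 - 175.255.255.255)
  174.0.0.0/7 (174.0.0.0 - 175.255.255.255)
  175.128.0.0/9 (175.128.0.0 - 175.255.255.255)
  175.192.0.0/10 (175.192.0.0 - 175.255.255.255)
  175.192.0.0/12 (175.192.0.0 - 175.207.255.255)
Total matching entries: 5.

5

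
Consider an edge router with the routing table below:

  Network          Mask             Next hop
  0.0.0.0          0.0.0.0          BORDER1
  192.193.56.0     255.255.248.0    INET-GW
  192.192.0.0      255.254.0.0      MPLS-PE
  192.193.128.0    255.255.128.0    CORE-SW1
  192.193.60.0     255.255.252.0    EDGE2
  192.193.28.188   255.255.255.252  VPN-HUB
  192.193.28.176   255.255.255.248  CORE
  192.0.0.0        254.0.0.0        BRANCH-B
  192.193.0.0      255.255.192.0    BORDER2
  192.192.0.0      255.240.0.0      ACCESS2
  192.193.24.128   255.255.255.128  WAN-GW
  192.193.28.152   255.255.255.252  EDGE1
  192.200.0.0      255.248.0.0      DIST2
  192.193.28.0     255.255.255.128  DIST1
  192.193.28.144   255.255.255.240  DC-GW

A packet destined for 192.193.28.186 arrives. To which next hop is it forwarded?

Routes whose prefix contains 192.193.28.186:
  0.0.0.0/0 (default, matches everything) -> BORDER1
  192.0.0.0/7 (192.0.0.0 - 193.255.255.255) -> BRANCH-B
  192.192.0.0/12 (192.192.0.0 - 192.207.255.255) -> ACCESS2
  192.192.0.0/15 (192.192.0.0 - 192.193.255.255) -> MPLS-PE
  192.193.0.0/18 (192.193.0.0 - 192.193.63.255) -> BORDER2
More-specific entries that do NOT match:
  192.193.28.188/30 (192.193.28.188 - 192.193.28.191) does not contain 192.193.28.186
  192.193.28.152/30 (192.193.28.152 - 192.193.28.155) does not contain 192.193.28.186
  192.193.28.176/29 (192.193.28.176 - 192.193.28.183) does not contain 192.193.28.186
  192.193.28.144/28 (192.193.28.144 - 192.193.28.159) does not contain 192.193.28.186
  192.193.24.128/25 (192.193.24.128 - 192.193.24.255) does not contain 192.193.28.186
  192.193.28.0/25 (192.193.28.0 - 192.193.28.127) does not contain 192.193.28.186
  192.193.60.0/22 (192.193.60.0 - 192.193.63.255) does not contain 192.193.28.186
  192.193.56.0/21 (192.193.56.0 - 192.193.63.255) does not contain 192.193.28.186
Longest matching prefix is /18 -> next hop BORDER2.

BORDER2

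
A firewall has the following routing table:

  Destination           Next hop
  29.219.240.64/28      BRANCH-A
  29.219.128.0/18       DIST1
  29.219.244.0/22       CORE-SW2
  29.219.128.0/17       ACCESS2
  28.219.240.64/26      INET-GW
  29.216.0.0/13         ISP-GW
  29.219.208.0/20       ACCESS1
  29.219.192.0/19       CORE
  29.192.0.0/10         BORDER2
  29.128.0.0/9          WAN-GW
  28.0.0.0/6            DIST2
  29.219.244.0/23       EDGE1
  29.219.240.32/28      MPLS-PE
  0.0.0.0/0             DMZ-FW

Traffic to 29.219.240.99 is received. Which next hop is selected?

ACCESS2

Routes whose prefix contains 29.219.240.99:
  0.0.0.0/0 (default, matches everything) -> DMZ-FW
  28.0.0.0/6 (28.0.0.0 - 31.255.255.255) -> DIST2
  29.128.0.0/9 (29.128.0.0 - 29.255.255.255) -> WAN-GW
  29.192.0.0/10 (29.192.0.0 - 29.255.255.255) -> BORDER2
  29.216.0.0/13 (29.216.0.0 - 29.223.255.255) -> ISP-GW
  29.219.128.0/17 (29.219.128.0 - 29.219.255.255) -> ACCESS2
More-specific entries that do NOT match:
  29.219.240.64/28 (29.219.240.64 - 29.219.240.79) does not contain 29.219.240.99
  29.219.240.32/28 (29.219.240.32 - 29.219.240.47) does not contain 29.219.240.99
  28.219.240.64/26 (28.219.240.64 - 28.219.240.127) does not contain 29.219.240.99
  29.219.244.0/23 (29.219.244.0 - 29.219.245.255) does not contain 29.219.240.99
  29.219.244.0/22 (29.219.244.0 - 29.219.247.255) does not contain 29.219.240.99
  29.219.208.0/20 (29.219.208.0 - 29.219.223.255) does not contain 29.219.240.99
  29.219.192.0/19 (29.219.192.0 - 29.219.223.255) does not contain 29.219.240.99
  29.219.128.0/18 (29.219.128.0 - 29.219.191.255) does not contain 29.219.240.99
Longest matching prefix is /17 -> next hop ACCESS2.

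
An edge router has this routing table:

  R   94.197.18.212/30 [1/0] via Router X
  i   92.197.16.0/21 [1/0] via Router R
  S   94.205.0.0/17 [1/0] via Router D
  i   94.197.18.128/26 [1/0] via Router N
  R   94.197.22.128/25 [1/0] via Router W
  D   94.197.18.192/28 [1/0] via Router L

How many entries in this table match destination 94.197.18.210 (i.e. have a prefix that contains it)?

0

No listed prefix contains 94.197.18.210.
Total matching entries: 0.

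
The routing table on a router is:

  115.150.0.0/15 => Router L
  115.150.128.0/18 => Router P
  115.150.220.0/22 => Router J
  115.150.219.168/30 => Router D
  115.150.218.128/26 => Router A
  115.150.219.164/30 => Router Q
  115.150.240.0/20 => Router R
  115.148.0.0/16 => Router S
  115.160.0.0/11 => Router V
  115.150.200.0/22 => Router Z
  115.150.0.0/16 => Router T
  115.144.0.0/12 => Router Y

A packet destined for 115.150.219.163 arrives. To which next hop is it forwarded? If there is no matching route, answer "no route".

Routes whose prefix contains 115.150.219.163:
  115.144.0.0/12 (115.144.0.0 - 115.159.255.255) -> Router Y
  115.150.0.0/15 (115.150.0.0 - 115.151.255.255) -> Router L
  115.150.0.0/16 (115.150.0.0 - 115.150.255.255) -> Router T
More-specific entries that do NOT match:
  115.150.219.168/30 (115.150.219.168 - 115.150.219.171) does not contain 115.150.219.163
  115.150.219.164/30 (115.150.219.164 - 115.150.219.167) does not contain 115.150.219.163
  115.150.218.128/26 (115.150.218.128 - 115.150.218.191) does not contain 115.150.219.163
  115.150.220.0/22 (115.150.220.0 - 115.150.223.255) does not contain 115.150.219.163
  115.150.200.0/22 (115.150.200.0 - 115.150.203.255) does not contain 115.150.219.163
  115.150.240.0/20 (115.150.240.0 - 115.150.255.255) does not contain 115.150.219.163
  115.150.128.0/18 (115.150.128.0 - 115.150.191.255) does not contain 115.150.219.163
Longest matching prefix is /16 -> next hop Router T.

Router T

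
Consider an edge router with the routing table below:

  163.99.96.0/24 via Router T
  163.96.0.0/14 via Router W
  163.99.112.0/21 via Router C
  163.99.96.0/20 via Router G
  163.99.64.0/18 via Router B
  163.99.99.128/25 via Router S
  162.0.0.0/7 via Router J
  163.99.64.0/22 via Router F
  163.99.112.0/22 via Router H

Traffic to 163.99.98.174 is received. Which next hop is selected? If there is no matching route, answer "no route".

Router G

Routes whose prefix contains 163.99.98.174:
  162.0.0.0/7 (162.0.0.0 - 163.255.255.255) -> Router J
  163.96.0.0/14 (163.96.0.0 - 163.99.255.255) -> Router W
  163.99.64.0/18 (163.99.64.0 - 163.99.127.255) -> Router B
  163.99.96.0/20 (163.99.96.0 - 163.99.111.255) -> Router G
More-specific entries that do NOT match:
  163.99.99.128/25 (163.99.99.128 - 163.99.99.255) does not contain 163.99.98.174
  163.99.96.0/24 (163.99.96.0 - 163.99.96.255) does not contain 163.99.98.174
  163.99.64.0/22 (163.99.64.0 - 163.99.67.255) does not contain 163.99.98.174
  163.99.112.0/22 (163.99.112.0 - 163.99.115.255) does not contain 163.99.98.174
  163.99.112.0/21 (163.99.112.0 - 163.99.119.255) does not contain 163.99.98.174
Longest matching prefix is /20 -> next hop Router G.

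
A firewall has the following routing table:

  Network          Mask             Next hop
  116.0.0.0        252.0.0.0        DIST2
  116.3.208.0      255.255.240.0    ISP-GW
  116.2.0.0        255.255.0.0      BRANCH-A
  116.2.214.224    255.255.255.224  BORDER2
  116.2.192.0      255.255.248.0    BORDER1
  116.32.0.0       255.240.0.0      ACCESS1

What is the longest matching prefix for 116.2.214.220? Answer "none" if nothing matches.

116.2.0.0/16

Entries matching 116.2.214.220:
  116.0.0.0/6 (116.0.0.0 - 119.255.255.255)
  116.2.0.0/16 (116.2.0.0 - 116.2.255.255)
Most specific is 116.2.0.0/16.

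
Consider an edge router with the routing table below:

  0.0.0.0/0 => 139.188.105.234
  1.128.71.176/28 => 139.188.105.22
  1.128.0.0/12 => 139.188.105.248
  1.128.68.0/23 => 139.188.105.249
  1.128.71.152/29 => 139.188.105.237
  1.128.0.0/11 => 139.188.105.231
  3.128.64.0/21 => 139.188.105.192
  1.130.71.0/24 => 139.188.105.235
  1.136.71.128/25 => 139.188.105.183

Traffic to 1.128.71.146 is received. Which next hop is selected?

139.188.105.248

Routes whose prefix contains 1.128.71.146:
  0.0.0.0/0 (default, matches everything) -> 139.188.105.234
  1.128.0.0/11 (1.128.0.0 - 1.159.255.255) -> 139.188.105.231
  1.128.0.0/12 (1.128.0.0 - 1.143.255.255) -> 139.188.105.248
More-specific entries that do NOT match:
  1.128.71.152/29 (1.128.71.152 - 1.128.71.159) does not contain 1.128.71.146
  1.128.71.176/28 (1.128.71.176 - 1.128.71.191) does not contain 1.128.71.146
  1.136.71.128/25 (1.136.71.128 - 1.136.71.255) does not contain 1.128.71.146
  1.130.71.0/24 (1.130.71.0 - 1.130.71.255) does not contain 1.128.71.146
  1.128.68.0/23 (1.128.68.0 - 1.128.69.255) does not contain 1.128.71.146
  3.128.64.0/21 (3.128.64.0 - 3.128.71.255) does not contain 1.128.71.146
Longest matching prefix is /12 -> next hop 139.188.105.248.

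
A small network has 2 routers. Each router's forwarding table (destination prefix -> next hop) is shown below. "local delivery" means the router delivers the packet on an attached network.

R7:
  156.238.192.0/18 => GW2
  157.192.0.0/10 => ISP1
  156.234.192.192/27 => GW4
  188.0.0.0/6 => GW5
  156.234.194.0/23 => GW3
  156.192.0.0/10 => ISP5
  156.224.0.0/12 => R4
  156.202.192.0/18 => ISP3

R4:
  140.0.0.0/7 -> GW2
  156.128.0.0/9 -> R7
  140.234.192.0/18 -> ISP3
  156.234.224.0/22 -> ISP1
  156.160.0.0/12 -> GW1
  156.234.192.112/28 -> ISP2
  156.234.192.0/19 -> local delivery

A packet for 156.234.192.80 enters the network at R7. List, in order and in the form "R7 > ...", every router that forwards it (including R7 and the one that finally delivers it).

At R7: longest match for 156.234.192.80 is 156.224.0.0/12 -> R4
At R4: longest match for 156.234.192.80 is 156.234.192.0/19 -> local delivery

R7 > R4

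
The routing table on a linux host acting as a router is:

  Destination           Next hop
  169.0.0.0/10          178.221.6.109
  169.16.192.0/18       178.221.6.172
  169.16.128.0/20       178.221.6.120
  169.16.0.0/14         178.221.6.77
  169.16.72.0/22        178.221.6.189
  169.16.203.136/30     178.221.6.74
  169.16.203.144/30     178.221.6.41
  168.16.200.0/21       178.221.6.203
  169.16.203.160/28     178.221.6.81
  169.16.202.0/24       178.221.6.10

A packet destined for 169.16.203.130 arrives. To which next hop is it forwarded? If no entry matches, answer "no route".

178.221.6.172

Routes whose prefix contains 169.16.203.130:
  169.0.0.0/10 (169.0.0.0 - 169.63.255.255) -> 178.221.6.109
  169.16.0.0/14 (169.16.0.0 - 169.19.255.255) -> 178.221.6.77
  169.16.192.0/18 (169.16.192.0 - 169.16.255.255) -> 178.221.6.172
More-specific entries that do NOT match:
  169.16.203.136/30 (169.16.203.136 - 169.16.203.139) does not contain 169.16.203.130
  169.16.203.144/30 (169.16.203.144 - 169.16.203.147) does not contain 169.16.203.130
  169.16.203.160/28 (169.16.203.160 - 169.16.203.175) does not contain 169.16.203.130
  169.16.202.0/24 (169.16.202.0 - 169.16.202.255) does not contain 169.16.203.130
  169.16.72.0/22 (169.16.72.0 - 169.16.75.255) does not contain 169.16.203.130
  168.16.200.0/21 (168.16.200.0 - 168.16.207.255) does not contain 169.16.203.130
  169.16.128.0/20 (169.16.128.0 - 169.16.143.255) does not contain 169.16.203.130
Longest matching prefix is /18 -> next hop 178.221.6.172.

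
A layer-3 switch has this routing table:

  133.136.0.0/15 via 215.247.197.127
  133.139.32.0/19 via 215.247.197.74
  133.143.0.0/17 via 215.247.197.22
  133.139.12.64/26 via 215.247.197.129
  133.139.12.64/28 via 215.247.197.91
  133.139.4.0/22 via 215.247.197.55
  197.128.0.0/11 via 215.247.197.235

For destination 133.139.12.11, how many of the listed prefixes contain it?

No listed prefix contains 133.139.12.11.
Total matching entries: 0.

0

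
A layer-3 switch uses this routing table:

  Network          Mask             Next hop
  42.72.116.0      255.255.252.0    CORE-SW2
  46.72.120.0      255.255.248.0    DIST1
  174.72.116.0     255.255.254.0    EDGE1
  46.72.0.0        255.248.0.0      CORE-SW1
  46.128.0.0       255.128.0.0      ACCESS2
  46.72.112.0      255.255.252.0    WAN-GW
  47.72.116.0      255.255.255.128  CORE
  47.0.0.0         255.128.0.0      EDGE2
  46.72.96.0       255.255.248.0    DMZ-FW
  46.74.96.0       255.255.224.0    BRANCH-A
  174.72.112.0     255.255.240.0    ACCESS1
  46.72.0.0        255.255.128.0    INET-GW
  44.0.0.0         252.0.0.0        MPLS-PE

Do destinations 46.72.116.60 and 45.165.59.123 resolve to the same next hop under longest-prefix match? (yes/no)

no

46.72.116.60: longest match 46.72.0.0/17 -> INET-GW
45.165.59.123: longest match 44.0.0.0/6 -> MPLS-PE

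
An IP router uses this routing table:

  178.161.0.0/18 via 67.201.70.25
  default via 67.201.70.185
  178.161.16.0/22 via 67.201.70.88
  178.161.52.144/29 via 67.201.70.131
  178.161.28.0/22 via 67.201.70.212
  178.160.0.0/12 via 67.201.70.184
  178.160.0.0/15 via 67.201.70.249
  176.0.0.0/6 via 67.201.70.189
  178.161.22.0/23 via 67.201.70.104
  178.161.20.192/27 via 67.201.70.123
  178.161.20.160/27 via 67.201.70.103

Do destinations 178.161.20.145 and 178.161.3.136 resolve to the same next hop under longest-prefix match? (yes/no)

yes

178.161.20.145: longest match 178.161.0.0/18 -> 67.201.70.25
178.161.3.136: longest match 178.161.0.0/18 -> 67.201.70.25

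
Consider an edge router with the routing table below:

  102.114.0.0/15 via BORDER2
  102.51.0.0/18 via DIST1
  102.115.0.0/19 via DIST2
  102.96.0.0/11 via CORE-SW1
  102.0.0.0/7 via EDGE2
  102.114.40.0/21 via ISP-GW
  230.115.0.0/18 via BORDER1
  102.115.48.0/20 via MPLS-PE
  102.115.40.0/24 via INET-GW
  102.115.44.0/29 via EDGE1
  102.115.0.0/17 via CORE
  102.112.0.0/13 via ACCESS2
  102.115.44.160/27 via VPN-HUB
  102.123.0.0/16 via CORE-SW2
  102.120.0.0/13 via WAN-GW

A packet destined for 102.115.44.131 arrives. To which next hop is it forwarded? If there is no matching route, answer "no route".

CORE

Routes whose prefix contains 102.115.44.131:
  102.0.0.0/7 (102.0.0.0 - 103.255.255.255) -> EDGE2
  102.96.0.0/11 (102.96.0.0 - 102.127.255.255) -> CORE-SW1
  102.112.0.0/13 (102.112.0.0 - 102.119.255.255) -> ACCESS2
  102.114.0.0/15 (102.114.0.0 - 102.115.255.255) -> BORDER2
  102.115.0.0/17 (102.115.0.0 - 102.115.127.255) -> CORE
More-specific entries that do NOT match:
  102.115.44.0/29 (102.115.44.0 - 102.115.44.7) does not contain 102.115.44.131
  102.115.44.160/27 (102.115.44.160 - 102.115.44.191) does not contain 102.115.44.131
  102.115.40.0/24 (102.115.40.0 - 102.115.40.255) does not contain 102.115.44.131
  102.114.40.0/21 (102.114.40.0 - 102.114.47.255) does not contain 102.115.44.131
  102.115.48.0/20 (102.115.48.0 - 102.115.63.255) does not contain 102.115.44.131
  102.115.0.0/19 (102.115.0.0 - 102.115.31.255) does not contain 102.115.44.131
  102.51.0.0/18 (102.51.0.0 - 102.51.63.255) does not contain 102.115.44.131
  230.115.0.0/18 (230.115.0.0 - 230.115.63.255) does not contain 102.115.44.131
Longest matching prefix is /17 -> next hop CORE.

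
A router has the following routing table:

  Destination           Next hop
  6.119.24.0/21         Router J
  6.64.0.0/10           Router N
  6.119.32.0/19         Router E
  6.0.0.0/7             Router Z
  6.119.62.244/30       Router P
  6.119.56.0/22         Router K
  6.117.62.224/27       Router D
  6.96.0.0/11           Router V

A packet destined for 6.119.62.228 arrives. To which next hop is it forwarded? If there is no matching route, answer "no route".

Router E

Routes whose prefix contains 6.119.62.228:
  6.0.0.0/7 (6.0.0.0 - 7.255.255.255) -> Router Z
  6.64.0.0/10 (6.64.0.0 - 6.127.255.255) -> Router N
  6.96.0.0/11 (6.96.0.0 - 6.127.255.255) -> Router V
  6.119.32.0/19 (6.119.32.0 - 6.119.63.255) -> Router E
More-specific entries that do NOT match:
  6.119.62.244/30 (6.119.62.244 - 6.119.62.247) does not contain 6.119.62.228
  6.117.62.224/27 (6.117.62.224 - 6.117.62.255) does not contain 6.119.62.228
  6.119.56.0/22 (6.119.56.0 - 6.119.59.255) does not contain 6.119.62.228
  6.119.24.0/21 (6.119.24.0 - 6.119.31.255) does not contain 6.119.62.228
Longest matching prefix is /19 -> next hop Router E.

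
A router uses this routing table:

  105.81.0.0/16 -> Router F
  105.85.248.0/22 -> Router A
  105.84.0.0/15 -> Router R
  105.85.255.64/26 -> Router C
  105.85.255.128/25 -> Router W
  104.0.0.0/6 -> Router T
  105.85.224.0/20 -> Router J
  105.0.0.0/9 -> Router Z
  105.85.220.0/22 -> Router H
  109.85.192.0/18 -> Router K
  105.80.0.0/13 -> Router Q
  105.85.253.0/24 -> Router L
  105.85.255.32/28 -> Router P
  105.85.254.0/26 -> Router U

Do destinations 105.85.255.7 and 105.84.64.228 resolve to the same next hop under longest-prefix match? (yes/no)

105.85.255.7: longest match 105.84.0.0/15 -> Router R
105.84.64.228: longest match 105.84.0.0/15 -> Router R

yes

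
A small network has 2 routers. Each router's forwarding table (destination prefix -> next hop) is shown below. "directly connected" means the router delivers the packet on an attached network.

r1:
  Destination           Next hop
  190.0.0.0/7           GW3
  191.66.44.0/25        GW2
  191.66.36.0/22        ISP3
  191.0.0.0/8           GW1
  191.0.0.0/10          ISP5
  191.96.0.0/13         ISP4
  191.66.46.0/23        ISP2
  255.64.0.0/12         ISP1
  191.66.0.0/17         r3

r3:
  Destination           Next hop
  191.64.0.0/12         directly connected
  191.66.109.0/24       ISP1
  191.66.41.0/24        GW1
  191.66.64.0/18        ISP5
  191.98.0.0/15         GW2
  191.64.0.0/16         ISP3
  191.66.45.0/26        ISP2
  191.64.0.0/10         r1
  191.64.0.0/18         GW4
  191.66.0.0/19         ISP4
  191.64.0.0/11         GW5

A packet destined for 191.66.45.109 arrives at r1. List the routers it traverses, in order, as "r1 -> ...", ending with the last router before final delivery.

At r1: longest match for 191.66.45.109 is 191.66.0.0/17 -> r3
At r3: longest match for 191.66.45.109 is 191.64.0.0/12 -> directly connected

r1 -> r3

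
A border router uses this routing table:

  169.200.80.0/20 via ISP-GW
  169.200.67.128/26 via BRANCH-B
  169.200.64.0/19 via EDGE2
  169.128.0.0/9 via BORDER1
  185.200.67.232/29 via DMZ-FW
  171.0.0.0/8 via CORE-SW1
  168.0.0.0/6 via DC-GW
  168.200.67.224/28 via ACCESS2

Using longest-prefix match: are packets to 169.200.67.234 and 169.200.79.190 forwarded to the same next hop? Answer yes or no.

169.200.67.234: longest match 169.200.64.0/19 -> EDGE2
169.200.79.190: longest match 169.200.64.0/19 -> EDGE2

yes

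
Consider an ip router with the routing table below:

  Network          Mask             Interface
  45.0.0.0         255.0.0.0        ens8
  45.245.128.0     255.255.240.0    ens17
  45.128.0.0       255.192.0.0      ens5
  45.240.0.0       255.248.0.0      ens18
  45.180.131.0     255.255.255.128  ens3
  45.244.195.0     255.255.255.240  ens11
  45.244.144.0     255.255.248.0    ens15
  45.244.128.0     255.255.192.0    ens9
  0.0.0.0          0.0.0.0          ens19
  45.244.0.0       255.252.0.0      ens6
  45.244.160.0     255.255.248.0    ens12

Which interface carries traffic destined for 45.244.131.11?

Routes whose prefix contains 45.244.131.11:
  0.0.0.0/0 (default, matches everything) -> ens19
  45.0.0.0/8 (45.0.0.0 - 45.255.255.255) -> ens8
  45.240.0.0/13 (45.240.0.0 - 45.247.255.255) -> ens18
  45.244.0.0/14 (45.244.0.0 - 45.247.255.255) -> ens6
  45.244.128.0/18 (45.244.128.0 - 45.244.191.255) -> ens9
More-specific entries that do NOT match:
  45.244.195.0/28 (45.244.195.0 - 45.244.195.15) does not contain 45.244.131.11
  45.180.131.0/25 (45.180.131.0 - 45.180.131.127) does not contain 45.244.131.11
  45.244.144.0/21 (45.244.144.0 - 45.244.151.255) does not contain 45.244.131.11
  45.244.160.0/21 (45.244.160.0 - 45.244.167.255) does not contain 45.244.131.11
  45.245.128.0/20 (45.245.128.0 - 45.245.143.255) does not contain 45.244.131.11
Longest matching prefix is /18 -> interface ens9.

ens9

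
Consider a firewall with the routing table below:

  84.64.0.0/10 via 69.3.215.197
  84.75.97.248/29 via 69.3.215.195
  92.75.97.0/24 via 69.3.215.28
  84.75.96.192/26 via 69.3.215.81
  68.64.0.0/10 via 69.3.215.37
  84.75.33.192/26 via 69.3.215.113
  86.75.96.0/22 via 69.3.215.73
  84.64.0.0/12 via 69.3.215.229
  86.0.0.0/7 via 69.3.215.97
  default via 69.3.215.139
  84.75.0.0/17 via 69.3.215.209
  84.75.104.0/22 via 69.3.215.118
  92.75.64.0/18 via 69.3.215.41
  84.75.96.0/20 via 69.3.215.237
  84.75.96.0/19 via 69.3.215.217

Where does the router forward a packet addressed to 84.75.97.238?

Routes whose prefix contains 84.75.97.238:
  0.0.0.0/0 (default, matches everything) -> 69.3.215.139
  84.64.0.0/10 (84.64.0.0 - 84.127.255.255) -> 69.3.215.197
  84.64.0.0/12 (84.64.0.0 - 84.79.255.255) -> 69.3.215.229
  84.75.0.0/17 (84.75.0.0 - 84.75.127.255) -> 69.3.215.209
  84.75.96.0/19 (84.75.96.0 - 84.75.127.255) -> 69.3.215.217
  84.75.96.0/20 (84.75.96.0 - 84.75.111.255) -> 69.3.215.237
More-specific entries that do NOT match:
  84.75.97.248/29 (84.75.97.248 - 84.75.97.255) does not contain 84.75.97.238
  84.75.96.192/26 (84.75.96.192 - 84.75.96.255) does not contain 84.75.97.238
  84.75.33.192/26 (84.75.33.192 - 84.75.33.255) does not contain 84.75.97.238
  92.75.97.0/24 (92.75.97.0 - 92.75.97.255) does not contain 84.75.97.238
  86.75.96.0/22 (86.75.96.0 - 86.75.99.255) does not contain 84.75.97.238
  84.75.104.0/22 (84.75.104.0 - 84.75.107.255) does not contain 84.75.97.238
Longest matching prefix is /20 -> next hop 69.3.215.237.

69.3.215.237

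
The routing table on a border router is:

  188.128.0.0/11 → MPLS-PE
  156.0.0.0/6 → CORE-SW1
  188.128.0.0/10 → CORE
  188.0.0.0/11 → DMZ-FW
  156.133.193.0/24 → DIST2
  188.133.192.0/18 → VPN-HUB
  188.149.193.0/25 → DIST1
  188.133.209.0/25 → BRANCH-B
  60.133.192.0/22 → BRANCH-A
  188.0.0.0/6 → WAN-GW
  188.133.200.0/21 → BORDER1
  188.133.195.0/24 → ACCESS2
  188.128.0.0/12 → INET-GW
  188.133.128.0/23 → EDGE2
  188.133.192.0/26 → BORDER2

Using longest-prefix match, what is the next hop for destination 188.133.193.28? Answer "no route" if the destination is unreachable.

VPN-HUB

Routes whose prefix contains 188.133.193.28:
  188.0.0.0/6 (188.0.0.0 - 191.255.255.255) -> WAN-GW
  188.128.0.0/10 (188.128.0.0 - 188.191.255.255) -> CORE
  188.128.0.0/11 (188.128.0.0 - 188.159.255.255) -> MPLS-PE
  188.128.0.0/12 (188.128.0.0 - 188.143.255.255) -> INET-GW
  188.133.192.0/18 (188.133.192.0 - 188.133.255.255) -> VPN-HUB
More-specific entries that do NOT match:
  188.133.192.0/26 (188.133.192.0 - 188.133.192.63) does not contain 188.133.193.28
  188.149.193.0/25 (188.149.193.0 - 188.149.193.127) does not contain 188.133.193.28
  188.133.209.0/25 (188.133.209.0 - 188.133.209.127) does not contain 188.133.193.28
  156.133.193.0/24 (156.133.193.0 - 156.133.193.255) does not contain 188.133.193.28
  188.133.195.0/24 (188.133.195.0 - 188.133.195.255) does not contain 188.133.193.28
  188.133.128.0/23 (188.133.128.0 - 188.133.129.255) does not contain 188.133.193.28
  60.133.192.0/22 (60.133.192.0 - 60.133.195.255) does not contain 188.133.193.28
  188.133.200.0/21 (188.133.200.0 - 188.133.207.255) does not contain 188.133.193.28
Longest matching prefix is /18 -> next hop VPN-HUB.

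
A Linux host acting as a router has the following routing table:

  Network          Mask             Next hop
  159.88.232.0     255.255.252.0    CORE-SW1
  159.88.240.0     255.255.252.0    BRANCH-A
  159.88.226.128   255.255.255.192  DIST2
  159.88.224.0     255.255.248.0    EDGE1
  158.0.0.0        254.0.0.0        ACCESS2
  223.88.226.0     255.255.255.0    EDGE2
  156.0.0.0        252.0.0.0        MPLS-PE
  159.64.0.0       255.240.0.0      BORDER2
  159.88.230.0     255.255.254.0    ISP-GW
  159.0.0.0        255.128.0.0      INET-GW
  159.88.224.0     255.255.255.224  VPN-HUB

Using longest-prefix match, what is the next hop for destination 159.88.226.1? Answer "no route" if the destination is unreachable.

EDGE1

Routes whose prefix contains 159.88.226.1:
  156.0.0.0/6 (156.0.0.0 - 159.255.255.255) -> MPLS-PE
  158.0.0.0/7 (158.0.0.0 - 159.255.255.255) -> ACCESS2
  159.0.0.0/9 (159.0.0.0 - 159.127.255.255) -> INET-GW
  159.88.224.0/21 (159.88.224.0 - 159.88.231.255) -> EDGE1
More-specific entries that do NOT match:
  159.88.224.0/27 (159.88.224.0 - 159.88.224.31) does not contain 159.88.226.1
  159.88.226.128/26 (159.88.226.128 - 159.88.226.191) does not contain 159.88.226.1
  223.88.226.0/24 (223.88.226.0 - 223.88.226.255) does not contain 159.88.226.1
  159.88.230.0/23 (159.88.230.0 - 159.88.231.255) does not contain 159.88.226.1
  159.88.232.0/22 (159.88.232.0 - 159.88.235.255) does not contain 159.88.226.1
  159.88.240.0/22 (159.88.240.0 - 159.88.243.255) does not contain 159.88.226.1
Longest matching prefix is /21 -> next hop EDGE1.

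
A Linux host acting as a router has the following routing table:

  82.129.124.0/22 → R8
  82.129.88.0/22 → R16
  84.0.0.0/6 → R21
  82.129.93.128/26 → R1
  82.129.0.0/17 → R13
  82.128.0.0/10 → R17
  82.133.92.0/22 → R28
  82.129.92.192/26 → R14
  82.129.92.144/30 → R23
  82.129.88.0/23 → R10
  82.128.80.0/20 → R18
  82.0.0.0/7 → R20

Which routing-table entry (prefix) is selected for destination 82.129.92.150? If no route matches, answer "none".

Entries matching 82.129.92.150:
  82.0.0.0/7 (82.0.0.0 - 83.255.255.255)
  82.128.0.0/10 (82.128.0.0 - 82.191.255.255)
  82.129.0.0/17 (82.129.0.0 - 82.129.127.255)
Most specific is 82.129.0.0/17.

82.129.0.0/17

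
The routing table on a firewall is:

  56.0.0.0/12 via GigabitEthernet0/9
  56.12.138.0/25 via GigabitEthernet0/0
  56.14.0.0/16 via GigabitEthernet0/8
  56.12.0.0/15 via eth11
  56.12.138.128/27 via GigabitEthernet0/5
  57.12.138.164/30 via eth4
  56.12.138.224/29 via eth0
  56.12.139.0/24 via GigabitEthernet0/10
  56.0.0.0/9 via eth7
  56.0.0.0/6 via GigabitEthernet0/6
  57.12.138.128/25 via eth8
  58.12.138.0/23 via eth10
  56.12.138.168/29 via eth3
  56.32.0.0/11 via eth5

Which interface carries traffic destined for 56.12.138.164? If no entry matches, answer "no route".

eth11

Routes whose prefix contains 56.12.138.164:
  56.0.0.0/6 (56.0.0.0 - 59.255.255.255) -> GigabitEthernet0/6
  56.0.0.0/9 (56.0.0.0 - 56.127.255.255) -> eth7
  56.0.0.0/12 (56.0.0.0 - 56.15.255.255) -> GigabitEthernet0/9
  56.12.0.0/15 (56.12.0.0 - 56.13.255.255) -> eth11
More-specific entries that do NOT match:
  57.12.138.164/30 (57.12.138.164 - 57.12.138.167) does not contain 56.12.138.164
  56.12.138.224/29 (56.12.138.224 - 56.12.138.231) does not contain 56.12.138.164
  56.12.138.168/29 (56.12.138.168 - 56.12.138.175) does not contain 56.12.138.164
  56.12.138.128/27 (56.12.138.128 - 56.12.138.159) does not contain 56.12.138.164
  56.12.138.0/25 (56.12.138.0 - 56.12.138.127) does not contain 56.12.138.164
  57.12.138.128/25 (57.12.138.128 - 57.12.138.255) does not contain 56.12.138.164
  56.12.139.0/24 (56.12.139.0 - 56.12.139.255) does not contain 56.12.138.164
  58.12.138.0/23 (58.12.138.0 - 58.12.139.255) does not contain 56.12.138.164
  56.14.0.0/16 (56.14.0.0 - 56.14.255.255) does not contain 56.12.138.164
Longest matching prefix is /15 -> interface eth11.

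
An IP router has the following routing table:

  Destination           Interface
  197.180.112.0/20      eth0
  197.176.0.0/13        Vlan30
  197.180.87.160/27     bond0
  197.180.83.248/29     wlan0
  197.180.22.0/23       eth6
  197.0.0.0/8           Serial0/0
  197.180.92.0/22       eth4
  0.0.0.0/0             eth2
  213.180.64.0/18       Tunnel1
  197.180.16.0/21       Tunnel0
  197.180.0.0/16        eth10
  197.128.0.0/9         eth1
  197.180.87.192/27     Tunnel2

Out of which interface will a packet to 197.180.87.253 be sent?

Routes whose prefix contains 197.180.87.253:
  0.0.0.0/0 (default, matches everything) -> eth2
  197.0.0.0/8 (197.0.0.0 - 197.255.255.255) -> Serial0/0
  197.128.0.0/9 (197.128.0.0 - 197.255.255.255) -> eth1
  197.176.0.0/13 (197.176.0.0 - 197.183.255.255) -> Vlan30
  197.180.0.0/16 (197.180.0.0 - 197.180.255.255) -> eth10
More-specific entries that do NOT match:
  197.180.83.248/29 (197.180.83.248 - 197.180.83.255) does not contain 197.180.87.253
  197.180.87.160/27 (197.180.87.160 - 197.180.87.191) does not contain 197.180.87.253
  197.180.87.192/27 (197.180.87.192 - 197.180.87.223) does not contain 197.180.87.253
  197.180.22.0/23 (197.180.22.0 - 197.180.23.255) does not contain 197.180.87.253
  197.180.92.0/22 (197.180.92.0 - 197.180.95.255) does not contain 197.180.87.253
  197.180.16.0/21 (197.180.16.0 - 197.180.23.255) does not contain 197.180.87.253
  197.180.112.0/20 (197.180.112.0 - 197.180.127.255) does not contain 197.180.87.253
  213.180.64.0/18 (213.180.64.0 - 213.180.127.255) does not contain 197.180.87.253
Longest matching prefix is /16 -> interface eth10.

eth10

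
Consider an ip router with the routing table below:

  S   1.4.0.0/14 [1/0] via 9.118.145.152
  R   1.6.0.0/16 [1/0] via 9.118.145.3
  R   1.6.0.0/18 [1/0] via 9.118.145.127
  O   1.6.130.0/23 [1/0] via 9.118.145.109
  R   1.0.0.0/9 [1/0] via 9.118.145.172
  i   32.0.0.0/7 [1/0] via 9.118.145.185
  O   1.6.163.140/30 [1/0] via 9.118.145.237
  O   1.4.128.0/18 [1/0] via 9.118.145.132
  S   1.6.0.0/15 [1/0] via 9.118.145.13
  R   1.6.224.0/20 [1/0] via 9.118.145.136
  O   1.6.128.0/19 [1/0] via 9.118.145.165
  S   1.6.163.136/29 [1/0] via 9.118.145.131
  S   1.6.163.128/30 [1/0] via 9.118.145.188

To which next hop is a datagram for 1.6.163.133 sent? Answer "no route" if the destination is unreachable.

9.118.145.3

Routes whose prefix contains 1.6.163.133:
  1.0.0.0/9 (1.0.0.0 - 1.127.255.255) -> 9.118.145.172
  1.4.0.0/14 (1.4.0.0 - 1.7.255.255) -> 9.118.145.152
  1.6.0.0/15 (1.6.0.0 - 1.7.255.255) -> 9.118.145.13
  1.6.0.0/16 (1.6.0.0 - 1.6.255.255) -> 9.118.145.3
More-specific entries that do NOT match:
  1.6.163.140/30 (1.6.163.140 - 1.6.163.143) does not contain 1.6.163.133
  1.6.163.128/30 (1.6.163.128 - 1.6.163.131) does not contain 1.6.163.133
  1.6.163.136/29 (1.6.163.136 - 1.6.163.143) does not contain 1.6.163.133
  1.6.130.0/23 (1.6.130.0 - 1.6.131.255) does not contain 1.6.163.133
  1.6.224.0/20 (1.6.224.0 - 1.6.239.255) does not contain 1.6.163.133
  1.6.128.0/19 (1.6.128.0 - 1.6.159.255) does not contain 1.6.163.133
  1.6.0.0/18 (1.6.0.0 - 1.6.63.255) does not contain 1.6.163.133
  1.4.128.0/18 (1.4.128.0 - 1.4.191.255) does not contain 1.6.163.133
Longest matching prefix is /16 -> next hop 9.118.145.3.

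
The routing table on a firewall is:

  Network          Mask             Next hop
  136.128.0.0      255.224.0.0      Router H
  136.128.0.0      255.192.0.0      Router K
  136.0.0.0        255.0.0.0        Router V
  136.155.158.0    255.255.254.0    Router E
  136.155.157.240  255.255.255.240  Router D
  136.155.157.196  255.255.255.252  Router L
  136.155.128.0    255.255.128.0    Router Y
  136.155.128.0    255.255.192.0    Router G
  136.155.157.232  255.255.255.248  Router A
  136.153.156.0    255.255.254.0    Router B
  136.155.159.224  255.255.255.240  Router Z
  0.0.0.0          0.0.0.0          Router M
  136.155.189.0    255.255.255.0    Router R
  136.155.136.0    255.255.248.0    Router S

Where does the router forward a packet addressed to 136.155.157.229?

Router G

Routes whose prefix contains 136.155.157.229:
  0.0.0.0/0 (default, matches everything) -> Router M
  136.0.0.0/8 (136.0.0.0 - 136.255.255.255) -> Router V
  136.128.0.0/10 (136.128.0.0 - 136.191.255.255) -> Router K
  136.128.0.0/11 (136.128.0.0 - 136.159.255.255) -> Router H
  136.155.128.0/17 (136.155.128.0 - 136.155.255.255) -> Router Y
  136.155.128.0/18 (136.155.128.0 - 136.155.191.255) -> Router G
More-specific entries that do NOT match:
  136.155.157.196/30 (136.155.157.196 - 136.155.157.199) does not contain 136.155.157.229
  136.155.157.232/29 (136.155.157.232 - 136.155.157.239) does not contain 136.155.157.229
  136.155.157.240/28 (136.155.157.240 - 136.155.157.255) does not contain 136.155.157.229
  136.155.159.224/28 (136.155.159.224 - 136.155.159.239) does not contain 136.155.157.229
  136.155.189.0/24 (136.155.189.0 - 136.155.189.255) does not contain 136.155.157.229
  136.155.158.0/23 (136.155.158.0 - 136.155.159.255) does not contain 136.155.157.229
  136.153.156.0/23 (136.153.156.0 - 136.153.157.255) does not contain 136.155.157.229
  136.155.136.0/21 (136.155.136.0 - 136.155.143.255) does not contain 136.155.157.229
Longest matching prefix is /18 -> next hop Router G.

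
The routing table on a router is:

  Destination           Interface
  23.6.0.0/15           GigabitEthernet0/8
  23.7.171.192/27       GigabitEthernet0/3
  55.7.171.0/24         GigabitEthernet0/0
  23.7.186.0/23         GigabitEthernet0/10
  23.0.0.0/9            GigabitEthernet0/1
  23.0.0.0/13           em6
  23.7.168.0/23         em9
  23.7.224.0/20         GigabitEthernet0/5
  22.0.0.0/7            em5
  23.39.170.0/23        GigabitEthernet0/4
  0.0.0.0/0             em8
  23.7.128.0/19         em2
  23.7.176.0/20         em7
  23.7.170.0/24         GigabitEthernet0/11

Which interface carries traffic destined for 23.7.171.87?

GigabitEthernet0/8

Routes whose prefix contains 23.7.171.87:
  0.0.0.0/0 (default, matches everything) -> em8
  22.0.0.0/7 (22.0.0.0 - 23.255.255.255) -> em5
  23.0.0.0/9 (23.0.0.0 - 23.127.255.255) -> GigabitEthernet0/1
  23.0.0.0/13 (23.0.0.0 - 23.7.255.255) -> em6
  23.6.0.0/15 (23.6.0.0 - 23.7.255.255) -> GigabitEthernet0/8
More-specific entries that do NOT match:
  23.7.171.192/27 (23.7.171.192 - 23.7.171.223) does not contain 23.7.171.87
  55.7.171.0/24 (55.7.171.0 - 55.7.171.255) does not contain 23.7.171.87
  23.7.170.0/24 (23.7.170.0 - 23.7.170.255) does not contain 23.7.171.87
  23.7.186.0/23 (23.7.186.0 - 23.7.187.255) does not contain 23.7.171.87
  23.7.168.0/23 (23.7.168.0 - 23.7.169.255) does not contain 23.7.171.87
  23.39.170.0/23 (23.39.170.0 - 23.39.171.255) does not contain 23.7.171.87
  23.7.224.0/20 (23.7.224.0 - 23.7.239.255) does not contain 23.7.171.87
  23.7.176.0/20 (23.7.176.0 - 23.7.191.255) does not contain 23.7.171.87
  23.7.128.0/19 (23.7.128.0 - 23.7.159.255) does not contain 23.7.171.87
Longest matching prefix is /15 -> interface GigabitEthernet0/8.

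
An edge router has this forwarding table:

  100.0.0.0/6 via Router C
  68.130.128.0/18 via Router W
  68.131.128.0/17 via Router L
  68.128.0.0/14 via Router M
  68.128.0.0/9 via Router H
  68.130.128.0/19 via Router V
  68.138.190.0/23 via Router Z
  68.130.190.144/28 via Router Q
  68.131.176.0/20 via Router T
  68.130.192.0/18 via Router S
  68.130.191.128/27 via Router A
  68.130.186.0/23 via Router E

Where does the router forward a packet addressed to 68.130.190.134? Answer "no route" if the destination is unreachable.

Routes whose prefix contains 68.130.190.134:
  68.128.0.0/9 (68.128.0.0 - 68.255.255.255) -> Router H
  68.128.0.0/14 (68.128.0.0 - 68.131.255.255) -> Router M
  68.130.128.0/18 (68.130.128.0 - 68.130.191.255) -> Router W
More-specific entries that do NOT match:
  68.130.190.144/28 (68.130.190.144 - 68.130.190.159) does not contain 68.130.190.134
  68.130.191.128/27 (68.130.191.128 - 68.130.191.159) does not contain 68.130.190.134
  68.138.190.0/23 (68.138.190.0 - 68.138.191.255) does not contain 68.130.190.134
  68.130.186.0/23 (68.130.186.0 - 68.130.187.255) does not contain 68.130.190.134
  68.131.176.0/20 (68.131.176.0 - 68.131.191.255) does not contain 68.130.190.134
  68.130.128.0/19 (68.130.128.0 - 68.130.159.255) does not contain 68.130.190.134
Longest matching prefix is /18 -> next hop Router W.

Router W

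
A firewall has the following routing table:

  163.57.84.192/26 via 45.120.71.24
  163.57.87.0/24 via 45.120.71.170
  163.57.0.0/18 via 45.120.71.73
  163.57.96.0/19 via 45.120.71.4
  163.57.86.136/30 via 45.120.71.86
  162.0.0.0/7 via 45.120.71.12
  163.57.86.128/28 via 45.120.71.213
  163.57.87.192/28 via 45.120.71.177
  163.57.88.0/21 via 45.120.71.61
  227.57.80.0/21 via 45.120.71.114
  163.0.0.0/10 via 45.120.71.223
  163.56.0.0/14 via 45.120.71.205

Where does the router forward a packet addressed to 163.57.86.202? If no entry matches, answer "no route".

45.120.71.205

Routes whose prefix contains 163.57.86.202:
  162.0.0.0/7 (162.0.0.0 - 163.255.255.255) -> 45.120.71.12
  163.0.0.0/10 (163.0.0.0 - 163.63.255.255) -> 45.120.71.223
  163.56.0.0/14 (163.56.0.0 - 163.59.255.255) -> 45.120.71.205
More-specific entries that do NOT match:
  163.57.86.136/30 (163.57.86.136 - 163.57.86.139) does not contain 163.57.86.202
  163.57.86.128/28 (163.57.86.128 - 163.57.86.143) does not contain 163.57.86.202
  163.57.87.192/28 (163.57.87.192 - 163.57.87.207) does not contain 163.57.86.202
  163.57.84.192/26 (163.57.84.192 - 163.57.84.255) does not contain 163.57.86.202
  163.57.87.0/24 (163.57.87.0 - 163.57.87.255) does not contain 163.57.86.202
  163.57.88.0/21 (163.57.88.0 - 163.57.95.255) does not contain 163.57.86.202
  227.57.80.0/21 (227.57.80.0 - 227.57.87.255) does not contain 163.57.86.202
  163.57.96.0/19 (163.57.96.0 - 163.57.127.255) does not contain 163.57.86.202
  163.57.0.0/18 (163.57.0.0 - 163.57.63.255) does not contain 163.57.86.202
Longest matching prefix is /14 -> next hop 45.120.71.205.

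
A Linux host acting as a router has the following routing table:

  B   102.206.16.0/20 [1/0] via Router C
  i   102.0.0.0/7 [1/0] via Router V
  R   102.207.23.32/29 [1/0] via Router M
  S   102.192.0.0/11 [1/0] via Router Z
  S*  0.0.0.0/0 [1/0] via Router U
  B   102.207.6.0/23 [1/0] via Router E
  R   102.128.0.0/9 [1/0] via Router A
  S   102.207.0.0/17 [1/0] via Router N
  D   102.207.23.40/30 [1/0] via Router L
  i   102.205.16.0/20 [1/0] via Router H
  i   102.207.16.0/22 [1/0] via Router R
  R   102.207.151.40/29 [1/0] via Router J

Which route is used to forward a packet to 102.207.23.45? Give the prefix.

102.207.0.0/17

Entries matching 102.207.23.45:
  0.0.0.0/0 (default, matches everything)
  102.0.0.0/7 (102.0.0.0 - 103.255.255.255)
  102.128.0.0/9 (102.128.0.0 - 102.255.255.255)
  102.192.0.0/11 (102.192.0.0 - 102.223.255.255)
  102.207.0.0/17 (102.207.0.0 - 102.207.127.255)
Most specific is 102.207.0.0/17.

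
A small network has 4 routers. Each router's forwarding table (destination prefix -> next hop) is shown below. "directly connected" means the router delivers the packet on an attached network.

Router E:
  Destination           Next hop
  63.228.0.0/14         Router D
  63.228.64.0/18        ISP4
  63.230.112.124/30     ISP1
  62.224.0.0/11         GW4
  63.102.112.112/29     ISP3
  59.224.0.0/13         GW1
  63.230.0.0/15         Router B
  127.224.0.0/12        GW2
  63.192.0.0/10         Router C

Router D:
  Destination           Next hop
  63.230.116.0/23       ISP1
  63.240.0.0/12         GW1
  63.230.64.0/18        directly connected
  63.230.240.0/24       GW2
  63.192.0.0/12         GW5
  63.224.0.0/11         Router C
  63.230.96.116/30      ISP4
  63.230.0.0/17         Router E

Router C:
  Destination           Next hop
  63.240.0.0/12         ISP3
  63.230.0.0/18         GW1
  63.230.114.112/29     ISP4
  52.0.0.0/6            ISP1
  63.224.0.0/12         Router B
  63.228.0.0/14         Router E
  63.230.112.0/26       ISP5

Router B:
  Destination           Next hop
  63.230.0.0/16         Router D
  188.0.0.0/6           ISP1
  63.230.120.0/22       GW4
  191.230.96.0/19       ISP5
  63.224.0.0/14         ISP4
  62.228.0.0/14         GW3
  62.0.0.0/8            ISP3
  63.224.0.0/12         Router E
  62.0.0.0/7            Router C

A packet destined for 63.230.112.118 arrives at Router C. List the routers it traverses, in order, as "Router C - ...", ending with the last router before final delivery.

At Router C: longest match for 63.230.112.118 is 63.228.0.0/14 -> Router E
At Router E: longest match for 63.230.112.118 is 63.230.0.0/15 -> Router B
At Router B: longest match for 63.230.112.118 is 63.230.0.0/16 -> Router D
At Router D: longest match for 63.230.112.118 is 63.230.64.0/18 -> directly connected

Router C - Router E - Router B - Router D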